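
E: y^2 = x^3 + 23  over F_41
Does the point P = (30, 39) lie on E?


Check whether y^2 = x^3 + 0 x + 23 (mod 41) for (x, y) = (30, 39).
LHS: y^2 = 39^2 mod 41 = 4
RHS: x^3 + 0 x + 23 = 30^3 + 0*30 + 23 mod 41 = 4
LHS = RHS

Yes, on the curve


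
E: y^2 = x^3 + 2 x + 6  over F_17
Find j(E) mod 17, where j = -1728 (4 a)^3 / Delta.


Delta = -16(4 a^3 + 27 b^2) mod 17 = 1
-1728 * (4 a)^3 = -1728 * (4*2)^3 mod 17 = 12
j = 12 * 1^(-1) mod 17 = 12

j = 12 (mod 17)


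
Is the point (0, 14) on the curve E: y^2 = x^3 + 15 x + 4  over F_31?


Check whether y^2 = x^3 + 15 x + 4 (mod 31) for (x, y) = (0, 14).
LHS: y^2 = 14^2 mod 31 = 10
RHS: x^3 + 15 x + 4 = 0^3 + 15*0 + 4 mod 31 = 4
LHS != RHS

No, not on the curve


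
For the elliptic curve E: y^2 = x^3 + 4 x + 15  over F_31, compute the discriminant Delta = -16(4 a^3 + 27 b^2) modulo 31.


4 a^3 + 27 b^2 = 4*4^3 + 27*15^2 = 256 + 6075 = 6331
Delta = -16 * (6331) = -101296
Delta mod 31 = 12

Delta = 12 (mod 31)


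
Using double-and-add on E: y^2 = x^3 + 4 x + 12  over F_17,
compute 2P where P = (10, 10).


k = 2 = 10_2 (binary, LSB first: 01)
Double-and-add from P = (10, 10):
  bit 0 = 0: acc unchanged = O
  bit 1 = 1: acc = O + (5, 15) = (5, 15)

2P = (5, 15)


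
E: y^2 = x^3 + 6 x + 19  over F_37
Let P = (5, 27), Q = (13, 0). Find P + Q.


P != Q, so use the chord formula.
s = (y2 - y1) / (x2 - x1) = (10) / (8) mod 37 = 29
x3 = s^2 - x1 - x2 mod 37 = 29^2 - 5 - 13 = 9
y3 = s (x1 - x3) - y1 mod 37 = 29 * (5 - 9) - 27 = 5

P + Q = (9, 5)


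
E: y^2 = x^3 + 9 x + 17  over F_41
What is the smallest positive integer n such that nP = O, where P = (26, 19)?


Compute successive multiples of P until we hit O:
  1P = (26, 19)
  2P = (26, 22)
  3P = O

ord(P) = 3


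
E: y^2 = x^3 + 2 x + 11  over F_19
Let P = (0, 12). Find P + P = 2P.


Doubling: s = (3 x1^2 + a) / (2 y1)
s = (3*0^2 + 2) / (2*12) mod 19 = 8
x3 = s^2 - 2 x1 mod 19 = 8^2 - 2*0 = 7
y3 = s (x1 - x3) - y1 mod 19 = 8 * (0 - 7) - 12 = 8

2P = (7, 8)


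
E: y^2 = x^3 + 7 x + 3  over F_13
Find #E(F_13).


For each x in F_13, count y with y^2 = x^3 + 7 x + 3 mod 13:
  x = 0: RHS = 3, y in [4, 9]  -> 2 point(s)
  x = 2: RHS = 12, y in [5, 8]  -> 2 point(s)
  x = 3: RHS = 12, y in [5, 8]  -> 2 point(s)
  x = 4: RHS = 4, y in [2, 11]  -> 2 point(s)
  x = 6: RHS = 1, y in [1, 12]  -> 2 point(s)
  x = 8: RHS = 12, y in [5, 8]  -> 2 point(s)
Affine points: 12. Add the point at infinity: total = 13.

#E(F_13) = 13


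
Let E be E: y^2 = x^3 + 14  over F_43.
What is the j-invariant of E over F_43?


Delta = -16(4 a^3 + 27 b^2) mod 43 = 38
-1728 * (4 a)^3 = -1728 * (4*0)^3 mod 43 = 0
j = 0 * 38^(-1) mod 43 = 0

j = 0 (mod 43)


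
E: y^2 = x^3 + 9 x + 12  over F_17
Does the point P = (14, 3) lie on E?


Check whether y^2 = x^3 + 9 x + 12 (mod 17) for (x, y) = (14, 3).
LHS: y^2 = 3^2 mod 17 = 9
RHS: x^3 + 9 x + 12 = 14^3 + 9*14 + 12 mod 17 = 9
LHS = RHS

Yes, on the curve


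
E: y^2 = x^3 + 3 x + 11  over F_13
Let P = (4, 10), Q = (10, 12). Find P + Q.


P != Q, so use the chord formula.
s = (y2 - y1) / (x2 - x1) = (2) / (6) mod 13 = 9
x3 = s^2 - x1 - x2 mod 13 = 9^2 - 4 - 10 = 2
y3 = s (x1 - x3) - y1 mod 13 = 9 * (4 - 2) - 10 = 8

P + Q = (2, 8)


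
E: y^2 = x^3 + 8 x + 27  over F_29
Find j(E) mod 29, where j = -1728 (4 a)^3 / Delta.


Delta = -16(4 a^3 + 27 b^2) mod 29 = 14
-1728 * (4 a)^3 = -1728 * (4*8)^3 mod 29 = 5
j = 5 * 14^(-1) mod 29 = 19

j = 19 (mod 29)


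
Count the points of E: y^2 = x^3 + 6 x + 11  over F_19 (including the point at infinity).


For each x in F_19, count y with y^2 = x^3 + 6 x + 11 mod 19:
  x = 0: RHS = 11, y in [7, 12]  -> 2 point(s)
  x = 4: RHS = 4, y in [2, 17]  -> 2 point(s)
  x = 6: RHS = 16, y in [4, 15]  -> 2 point(s)
  x = 7: RHS = 16, y in [4, 15]  -> 2 point(s)
  x = 8: RHS = 1, y in [1, 18]  -> 2 point(s)
  x = 10: RHS = 7, y in [8, 11]  -> 2 point(s)
  x = 12: RHS = 6, y in [5, 14]  -> 2 point(s)
  x = 13: RHS = 6, y in [5, 14]  -> 2 point(s)
  x = 16: RHS = 4, y in [2, 17]  -> 2 point(s)
  x = 18: RHS = 4, y in [2, 17]  -> 2 point(s)
Affine points: 20. Add the point at infinity: total = 21.

#E(F_19) = 21


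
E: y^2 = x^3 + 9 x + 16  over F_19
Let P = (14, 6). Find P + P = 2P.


Doubling: s = (3 x1^2 + a) / (2 y1)
s = (3*14^2 + 9) / (2*6) mod 19 = 7
x3 = s^2 - 2 x1 mod 19 = 7^2 - 2*14 = 2
y3 = s (x1 - x3) - y1 mod 19 = 7 * (14 - 2) - 6 = 2

2P = (2, 2)


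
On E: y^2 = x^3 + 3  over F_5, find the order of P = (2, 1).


Compute successive multiples of P until we hit O:
  1P = (2, 1)
  2P = (2, 4)
  3P = O

ord(P) = 3


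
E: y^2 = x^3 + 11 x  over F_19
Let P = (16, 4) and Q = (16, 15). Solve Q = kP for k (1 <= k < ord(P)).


Enumerate multiples of P until we hit Q = (16, 15):
  1P = (16, 4)
  2P = (6, 15)
  3P = (6, 4)
  4P = (16, 15)
Match found at i = 4.

k = 4


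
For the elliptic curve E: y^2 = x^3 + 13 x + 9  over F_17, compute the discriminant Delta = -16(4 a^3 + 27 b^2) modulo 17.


4 a^3 + 27 b^2 = 4*13^3 + 27*9^2 = 8788 + 2187 = 10975
Delta = -16 * (10975) = -175600
Delta mod 17 = 10

Delta = 10 (mod 17)


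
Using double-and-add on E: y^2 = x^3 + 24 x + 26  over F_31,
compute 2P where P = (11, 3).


k = 2 = 10_2 (binary, LSB first: 01)
Double-and-add from P = (11, 3):
  bit 0 = 0: acc unchanged = O
  bit 1 = 1: acc = O + (23, 29) = (23, 29)

2P = (23, 29)


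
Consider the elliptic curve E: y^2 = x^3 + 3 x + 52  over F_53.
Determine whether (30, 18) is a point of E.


Check whether y^2 = x^3 + 3 x + 52 (mod 53) for (x, y) = (30, 18).
LHS: y^2 = 18^2 mod 53 = 6
RHS: x^3 + 3 x + 52 = 30^3 + 3*30 + 52 mod 53 = 6
LHS = RHS

Yes, on the curve


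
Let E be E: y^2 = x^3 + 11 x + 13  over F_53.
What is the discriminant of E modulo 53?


4 a^3 + 27 b^2 = 4*11^3 + 27*13^2 = 5324 + 4563 = 9887
Delta = -16 * (9887) = -158192
Delta mod 53 = 13

Delta = 13 (mod 53)


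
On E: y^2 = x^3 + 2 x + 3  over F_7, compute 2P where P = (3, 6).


Doubling: s = (3 x1^2 + a) / (2 y1)
s = (3*3^2 + 2) / (2*6) mod 7 = 3
x3 = s^2 - 2 x1 mod 7 = 3^2 - 2*3 = 3
y3 = s (x1 - x3) - y1 mod 7 = 3 * (3 - 3) - 6 = 1

2P = (3, 1)


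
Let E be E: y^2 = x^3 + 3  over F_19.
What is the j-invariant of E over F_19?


Delta = -16(4 a^3 + 27 b^2) mod 19 = 7
-1728 * (4 a)^3 = -1728 * (4*0)^3 mod 19 = 0
j = 0 * 7^(-1) mod 19 = 0

j = 0 (mod 19)


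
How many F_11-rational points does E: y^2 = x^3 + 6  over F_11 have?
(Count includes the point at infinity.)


For each x in F_11, count y with y^2 = x^3 + 0 x + 6 mod 11:
  x = 2: RHS = 3, y in [5, 6]  -> 2 point(s)
  x = 3: RHS = 0, y in [0]  -> 1 point(s)
  x = 4: RHS = 4, y in [2, 9]  -> 2 point(s)
  x = 8: RHS = 1, y in [1, 10]  -> 2 point(s)
  x = 9: RHS = 9, y in [3, 8]  -> 2 point(s)
  x = 10: RHS = 5, y in [4, 7]  -> 2 point(s)
Affine points: 11. Add the point at infinity: total = 12.

#E(F_11) = 12


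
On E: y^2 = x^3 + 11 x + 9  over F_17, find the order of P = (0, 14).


Compute successive multiples of P until we hit O:
  1P = (0, 14)
  2P = (1, 2)
  3P = (7, 2)
  4P = (6, 6)
  5P = (9, 15)
  6P = (12, 13)
  7P = (3, 16)
  8P = (5, 11)
  ... (continuing to 24P)
  24P = O

ord(P) = 24


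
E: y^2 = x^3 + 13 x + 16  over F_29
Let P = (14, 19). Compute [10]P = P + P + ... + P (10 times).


k = 10 = 1010_2 (binary, LSB first: 0101)
Double-and-add from P = (14, 19):
  bit 0 = 0: acc unchanged = O
  bit 1 = 1: acc = O + (0, 4) = (0, 4)
  bit 2 = 0: acc unchanged = (0, 4)
  bit 3 = 1: acc = (0, 4) + (8, 9) = (1, 28)

10P = (1, 28)


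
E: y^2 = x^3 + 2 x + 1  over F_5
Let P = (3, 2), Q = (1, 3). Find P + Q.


P != Q, so use the chord formula.
s = (y2 - y1) / (x2 - x1) = (1) / (3) mod 5 = 2
x3 = s^2 - x1 - x2 mod 5 = 2^2 - 3 - 1 = 0
y3 = s (x1 - x3) - y1 mod 5 = 2 * (3 - 0) - 2 = 4

P + Q = (0, 4)


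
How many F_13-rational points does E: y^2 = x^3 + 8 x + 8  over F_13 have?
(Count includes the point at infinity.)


For each x in F_13, count y with y^2 = x^3 + 8 x + 8 mod 13:
  x = 1: RHS = 4, y in [2, 11]  -> 2 point(s)
  x = 4: RHS = 0, y in [0]  -> 1 point(s)
  x = 5: RHS = 4, y in [2, 11]  -> 2 point(s)
  x = 6: RHS = 12, y in [5, 8]  -> 2 point(s)
  x = 7: RHS = 4, y in [2, 11]  -> 2 point(s)
  x = 8: RHS = 12, y in [5, 8]  -> 2 point(s)
  x = 9: RHS = 3, y in [4, 9]  -> 2 point(s)
  x = 10: RHS = 9, y in [3, 10]  -> 2 point(s)
  x = 11: RHS = 10, y in [6, 7]  -> 2 point(s)
  x = 12: RHS = 12, y in [5, 8]  -> 2 point(s)
Affine points: 19. Add the point at infinity: total = 20.

#E(F_13) = 20


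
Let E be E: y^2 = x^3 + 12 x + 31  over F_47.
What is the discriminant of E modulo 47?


4 a^3 + 27 b^2 = 4*12^3 + 27*31^2 = 6912 + 25947 = 32859
Delta = -16 * (32859) = -525744
Delta mod 47 = 45

Delta = 45 (mod 47)


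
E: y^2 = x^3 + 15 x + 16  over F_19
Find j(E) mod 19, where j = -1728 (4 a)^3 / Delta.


Delta = -16(4 a^3 + 27 b^2) mod 19 = 18
-1728 * (4 a)^3 = -1728 * (4*15)^3 mod 19 = 8
j = 8 * 18^(-1) mod 19 = 11

j = 11 (mod 19)


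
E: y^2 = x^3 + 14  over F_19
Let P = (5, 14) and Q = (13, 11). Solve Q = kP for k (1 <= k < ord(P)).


Enumerate multiples of P until we hit Q = (13, 11):
  1P = (5, 14)
  2P = (13, 8)
  3P = (17, 14)
  4P = (16, 5)
  5P = (15, 8)
  6P = (10, 8)
  7P = (10, 11)
  8P = (15, 11)
  9P = (16, 14)
  10P = (17, 5)
  11P = (13, 11)
Match found at i = 11.

k = 11


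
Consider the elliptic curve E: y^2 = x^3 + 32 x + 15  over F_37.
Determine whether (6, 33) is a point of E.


Check whether y^2 = x^3 + 32 x + 15 (mod 37) for (x, y) = (6, 33).
LHS: y^2 = 33^2 mod 37 = 16
RHS: x^3 + 32 x + 15 = 6^3 + 32*6 + 15 mod 37 = 16
LHS = RHS

Yes, on the curve


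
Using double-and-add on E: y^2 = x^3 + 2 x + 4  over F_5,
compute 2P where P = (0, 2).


k = 2 = 10_2 (binary, LSB first: 01)
Double-and-add from P = (0, 2):
  bit 0 = 0: acc unchanged = O
  bit 1 = 1: acc = O + (4, 1) = (4, 1)

2P = (4, 1)


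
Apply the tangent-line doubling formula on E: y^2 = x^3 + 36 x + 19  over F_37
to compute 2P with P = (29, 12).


Doubling: s = (3 x1^2 + a) / (2 y1)
s = (3*29^2 + 36) / (2*12) mod 37 = 28
x3 = s^2 - 2 x1 mod 37 = 28^2 - 2*29 = 23
y3 = s (x1 - x3) - y1 mod 37 = 28 * (29 - 23) - 12 = 8

2P = (23, 8)


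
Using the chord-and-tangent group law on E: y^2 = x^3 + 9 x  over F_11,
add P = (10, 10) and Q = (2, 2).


P != Q, so use the chord formula.
s = (y2 - y1) / (x2 - x1) = (3) / (3) mod 11 = 1
x3 = s^2 - x1 - x2 mod 11 = 1^2 - 10 - 2 = 0
y3 = s (x1 - x3) - y1 mod 11 = 1 * (10 - 0) - 10 = 0

P + Q = (0, 0)


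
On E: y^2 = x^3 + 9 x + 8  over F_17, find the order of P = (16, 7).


Compute successive multiples of P until we hit O:
  1P = (16, 7)
  2P = (1, 1)
  3P = (9, 6)
  4P = (0, 5)
  5P = (5, 5)
  6P = (15, 4)
  7P = (12, 5)
  8P = (2, 0)
  ... (continuing to 16P)
  16P = O

ord(P) = 16


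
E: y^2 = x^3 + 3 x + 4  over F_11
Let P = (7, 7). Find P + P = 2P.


Doubling: s = (3 x1^2 + a) / (2 y1)
s = (3*7^2 + 3) / (2*7) mod 11 = 6
x3 = s^2 - 2 x1 mod 11 = 6^2 - 2*7 = 0
y3 = s (x1 - x3) - y1 mod 11 = 6 * (7 - 0) - 7 = 2

2P = (0, 2)


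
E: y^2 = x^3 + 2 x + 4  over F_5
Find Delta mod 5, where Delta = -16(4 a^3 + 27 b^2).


4 a^3 + 27 b^2 = 4*2^3 + 27*4^2 = 32 + 432 = 464
Delta = -16 * (464) = -7424
Delta mod 5 = 1

Delta = 1 (mod 5)


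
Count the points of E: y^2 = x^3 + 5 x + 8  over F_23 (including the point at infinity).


For each x in F_23, count y with y^2 = x^3 + 5 x + 8 mod 23:
  x = 0: RHS = 8, y in [10, 13]  -> 2 point(s)
  x = 2: RHS = 3, y in [7, 16]  -> 2 point(s)
  x = 3: RHS = 4, y in [2, 21]  -> 2 point(s)
  x = 4: RHS = 0, y in [0]  -> 1 point(s)
  x = 6: RHS = 1, y in [1, 22]  -> 2 point(s)
  x = 7: RHS = 18, y in [8, 15]  -> 2 point(s)
  x = 8: RHS = 8, y in [10, 13]  -> 2 point(s)
  x = 9: RHS = 0, y in [0]  -> 1 point(s)
  x = 10: RHS = 0, y in [0]  -> 1 point(s)
  x = 12: RHS = 2, y in [5, 18]  -> 2 point(s)
  x = 13: RHS = 16, y in [4, 19]  -> 2 point(s)
  x = 14: RHS = 16, y in [4, 19]  -> 2 point(s)
  x = 15: RHS = 8, y in [10, 13]  -> 2 point(s)
  x = 19: RHS = 16, y in [4, 19]  -> 2 point(s)
  x = 20: RHS = 12, y in [9, 14]  -> 2 point(s)
  x = 21: RHS = 13, y in [6, 17]  -> 2 point(s)
  x = 22: RHS = 2, y in [5, 18]  -> 2 point(s)
Affine points: 31. Add the point at infinity: total = 32.

#E(F_23) = 32


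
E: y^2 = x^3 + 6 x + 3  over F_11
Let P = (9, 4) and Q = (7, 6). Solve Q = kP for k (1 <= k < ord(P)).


Enumerate multiples of P until we hit Q = (7, 6):
  1P = (9, 4)
  2P = (7, 6)
Match found at i = 2.

k = 2


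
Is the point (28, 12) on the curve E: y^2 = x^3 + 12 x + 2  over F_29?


Check whether y^2 = x^3 + 12 x + 2 (mod 29) for (x, y) = (28, 12).
LHS: y^2 = 12^2 mod 29 = 28
RHS: x^3 + 12 x + 2 = 28^3 + 12*28 + 2 mod 29 = 18
LHS != RHS

No, not on the curve


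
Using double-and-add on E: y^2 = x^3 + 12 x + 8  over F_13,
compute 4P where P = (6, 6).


k = 4 = 100_2 (binary, LSB first: 001)
Double-and-add from P = (6, 6):
  bit 0 = 0: acc unchanged = O
  bit 1 = 0: acc unchanged = O
  bit 2 = 1: acc = O + (6, 7) = (6, 7)

4P = (6, 7)


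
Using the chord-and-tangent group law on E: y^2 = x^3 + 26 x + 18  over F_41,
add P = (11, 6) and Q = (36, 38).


P != Q, so use the chord formula.
s = (y2 - y1) / (x2 - x1) = (32) / (25) mod 41 = 39
x3 = s^2 - x1 - x2 mod 41 = 39^2 - 11 - 36 = 39
y3 = s (x1 - x3) - y1 mod 41 = 39 * (11 - 39) - 6 = 9

P + Q = (39, 9)


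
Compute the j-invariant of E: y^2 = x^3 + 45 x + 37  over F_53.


Delta = -16(4 a^3 + 27 b^2) mod 53 = 33
-1728 * (4 a)^3 = -1728 * (4*45)^3 mod 53 = 24
j = 24 * 33^(-1) mod 53 = 20

j = 20 (mod 53)


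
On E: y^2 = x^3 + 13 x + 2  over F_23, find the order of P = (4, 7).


Compute successive multiples of P until we hit O:
  1P = (4, 7)
  2P = (5, 10)
  3P = (0, 5)
  4P = (2, 17)
  5P = (19, 22)
  6P = (1, 19)
  7P = (11, 21)
  8P = (12, 0)
  ... (continuing to 16P)
  16P = O

ord(P) = 16


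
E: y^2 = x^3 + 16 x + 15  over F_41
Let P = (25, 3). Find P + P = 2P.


Doubling: s = (3 x1^2 + a) / (2 y1)
s = (3*25^2 + 16) / (2*3) mod 41 = 35
x3 = s^2 - 2 x1 mod 41 = 35^2 - 2*25 = 27
y3 = s (x1 - x3) - y1 mod 41 = 35 * (25 - 27) - 3 = 9

2P = (27, 9)


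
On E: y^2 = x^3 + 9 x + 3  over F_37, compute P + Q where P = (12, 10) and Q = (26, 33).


P != Q, so use the chord formula.
s = (y2 - y1) / (x2 - x1) = (23) / (14) mod 37 = 36
x3 = s^2 - x1 - x2 mod 37 = 36^2 - 12 - 26 = 0
y3 = s (x1 - x3) - y1 mod 37 = 36 * (12 - 0) - 10 = 15

P + Q = (0, 15)


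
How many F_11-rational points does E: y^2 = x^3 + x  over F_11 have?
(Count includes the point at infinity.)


For each x in F_11, count y with y^2 = x^3 + 1 x + 0 mod 11:
  x = 0: RHS = 0, y in [0]  -> 1 point(s)
  x = 5: RHS = 9, y in [3, 8]  -> 2 point(s)
  x = 7: RHS = 9, y in [3, 8]  -> 2 point(s)
  x = 8: RHS = 3, y in [5, 6]  -> 2 point(s)
  x = 9: RHS = 1, y in [1, 10]  -> 2 point(s)
  x = 10: RHS = 9, y in [3, 8]  -> 2 point(s)
Affine points: 11. Add the point at infinity: total = 12.

#E(F_11) = 12


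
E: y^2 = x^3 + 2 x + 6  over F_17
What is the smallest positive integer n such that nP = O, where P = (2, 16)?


Compute successive multiples of P until we hit O:
  1P = (2, 16)
  2P = (11, 13)
  3P = (6, 8)
  4P = (13, 6)
  5P = (1, 14)
  6P = (1, 3)
  7P = (13, 11)
  8P = (6, 9)
  ... (continuing to 11P)
  11P = O

ord(P) = 11


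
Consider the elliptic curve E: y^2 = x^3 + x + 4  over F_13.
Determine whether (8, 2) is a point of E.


Check whether y^2 = x^3 + 1 x + 4 (mod 13) for (x, y) = (8, 2).
LHS: y^2 = 2^2 mod 13 = 4
RHS: x^3 + 1 x + 4 = 8^3 + 1*8 + 4 mod 13 = 4
LHS = RHS

Yes, on the curve


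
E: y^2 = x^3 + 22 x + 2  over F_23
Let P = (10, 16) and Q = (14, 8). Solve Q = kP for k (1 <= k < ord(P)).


Enumerate multiples of P until we hit Q = (14, 8):
  1P = (10, 16)
  2P = (3, 7)
  3P = (14, 15)
  4P = (12, 19)
  5P = (9, 20)
  6P = (20, 1)
  7P = (1, 5)
  8P = (1, 18)
  9P = (20, 22)
  10P = (9, 3)
  11P = (12, 4)
  12P = (14, 8)
Match found at i = 12.

k = 12


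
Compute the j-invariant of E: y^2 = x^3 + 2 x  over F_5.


Delta = -16(4 a^3 + 27 b^2) mod 5 = 3
-1728 * (4 a)^3 = -1728 * (4*2)^3 mod 5 = 4
j = 4 * 3^(-1) mod 5 = 3

j = 3 (mod 5)


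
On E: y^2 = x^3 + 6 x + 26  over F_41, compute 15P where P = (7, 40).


k = 15 = 1111_2 (binary, LSB first: 1111)
Double-and-add from P = (7, 40):
  bit 0 = 1: acc = O + (7, 40) = (7, 40)
  bit 1 = 1: acc = (7, 40) + (6, 27) = (33, 32)
  bit 2 = 1: acc = (33, 32) + (37, 26) = (4, 27)
  bit 3 = 1: acc = (4, 27) + (26, 28) = (16, 6)

15P = (16, 6)


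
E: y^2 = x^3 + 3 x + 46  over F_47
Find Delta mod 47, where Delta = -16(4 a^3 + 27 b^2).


4 a^3 + 27 b^2 = 4*3^3 + 27*46^2 = 108 + 57132 = 57240
Delta = -16 * (57240) = -915840
Delta mod 47 = 2

Delta = 2 (mod 47)


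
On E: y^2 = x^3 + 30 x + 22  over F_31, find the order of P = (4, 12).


Compute successive multiples of P until we hit O:
  1P = (4, 12)
  2P = (20, 29)
  3P = (16, 14)
  4P = (5, 24)
  5P = (11, 28)
  6P = (13, 25)
  7P = (18, 16)
  8P = (23, 18)
  ... (continuing to 27P)
  27P = O

ord(P) = 27


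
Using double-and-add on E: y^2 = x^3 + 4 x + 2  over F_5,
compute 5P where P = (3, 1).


k = 5 = 101_2 (binary, LSB first: 101)
Double-and-add from P = (3, 1):
  bit 0 = 1: acc = O + (3, 1) = (3, 1)
  bit 1 = 0: acc unchanged = (3, 1)
  bit 2 = 1: acc = (3, 1) + (3, 1) = (3, 4)

5P = (3, 4)


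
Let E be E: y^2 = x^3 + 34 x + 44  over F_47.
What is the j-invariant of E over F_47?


Delta = -16(4 a^3 + 27 b^2) mod 47 = 44
-1728 * (4 a)^3 = -1728 * (4*34)^3 mod 47 = 35
j = 35 * 44^(-1) mod 47 = 4

j = 4 (mod 47)


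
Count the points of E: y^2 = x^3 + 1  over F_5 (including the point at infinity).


For each x in F_5, count y with y^2 = x^3 + 0 x + 1 mod 5:
  x = 0: RHS = 1, y in [1, 4]  -> 2 point(s)
  x = 2: RHS = 4, y in [2, 3]  -> 2 point(s)
  x = 4: RHS = 0, y in [0]  -> 1 point(s)
Affine points: 5. Add the point at infinity: total = 6.

#E(F_5) = 6


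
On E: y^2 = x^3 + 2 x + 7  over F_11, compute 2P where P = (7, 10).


Doubling: s = (3 x1^2 + a) / (2 y1)
s = (3*7^2 + 2) / (2*10) mod 11 = 8
x3 = s^2 - 2 x1 mod 11 = 8^2 - 2*7 = 6
y3 = s (x1 - x3) - y1 mod 11 = 8 * (7 - 6) - 10 = 9

2P = (6, 9)


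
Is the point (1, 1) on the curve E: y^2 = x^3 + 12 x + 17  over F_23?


Check whether y^2 = x^3 + 12 x + 17 (mod 23) for (x, y) = (1, 1).
LHS: y^2 = 1^2 mod 23 = 1
RHS: x^3 + 12 x + 17 = 1^3 + 12*1 + 17 mod 23 = 7
LHS != RHS

No, not on the curve


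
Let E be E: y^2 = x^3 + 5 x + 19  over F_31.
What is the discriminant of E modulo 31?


4 a^3 + 27 b^2 = 4*5^3 + 27*19^2 = 500 + 9747 = 10247
Delta = -16 * (10247) = -163952
Delta mod 31 = 7

Delta = 7 (mod 31)


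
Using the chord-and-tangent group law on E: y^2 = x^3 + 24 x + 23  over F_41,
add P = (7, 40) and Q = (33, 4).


P != Q, so use the chord formula.
s = (y2 - y1) / (x2 - x1) = (5) / (26) mod 41 = 27
x3 = s^2 - x1 - x2 mod 41 = 27^2 - 7 - 33 = 33
y3 = s (x1 - x3) - y1 mod 41 = 27 * (7 - 33) - 40 = 37

P + Q = (33, 37)


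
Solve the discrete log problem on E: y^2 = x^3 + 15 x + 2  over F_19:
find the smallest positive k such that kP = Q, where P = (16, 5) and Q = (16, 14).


Enumerate multiples of P until we hit Q = (16, 14):
  1P = (16, 5)
  2P = (13, 0)
  3P = (16, 14)
Match found at i = 3.

k = 3


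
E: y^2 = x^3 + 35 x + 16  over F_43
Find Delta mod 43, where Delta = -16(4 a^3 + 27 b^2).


4 a^3 + 27 b^2 = 4*35^3 + 27*16^2 = 171500 + 6912 = 178412
Delta = -16 * (178412) = -2854592
Delta mod 43 = 6

Delta = 6 (mod 43)


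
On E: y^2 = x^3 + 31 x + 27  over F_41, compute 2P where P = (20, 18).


Doubling: s = (3 x1^2 + a) / (2 y1)
s = (3*20^2 + 31) / (2*18) mod 41 = 8
x3 = s^2 - 2 x1 mod 41 = 8^2 - 2*20 = 24
y3 = s (x1 - x3) - y1 mod 41 = 8 * (20 - 24) - 18 = 32

2P = (24, 32)


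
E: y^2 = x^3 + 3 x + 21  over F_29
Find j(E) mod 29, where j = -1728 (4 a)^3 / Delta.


Delta = -16(4 a^3 + 27 b^2) mod 29 = 1
-1728 * (4 a)^3 = -1728 * (4*3)^3 mod 29 = 1
j = 1 * 1^(-1) mod 29 = 1

j = 1 (mod 29)


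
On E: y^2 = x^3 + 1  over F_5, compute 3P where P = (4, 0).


k = 3 = 11_2 (binary, LSB first: 11)
Double-and-add from P = (4, 0):
  bit 0 = 1: acc = O + (4, 0) = (4, 0)
  bit 1 = 1: acc = (4, 0) + O = (4, 0)

3P = (4, 0)


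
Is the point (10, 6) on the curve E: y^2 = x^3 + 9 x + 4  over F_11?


Check whether y^2 = x^3 + 9 x + 4 (mod 11) for (x, y) = (10, 6).
LHS: y^2 = 6^2 mod 11 = 3
RHS: x^3 + 9 x + 4 = 10^3 + 9*10 + 4 mod 11 = 5
LHS != RHS

No, not on the curve


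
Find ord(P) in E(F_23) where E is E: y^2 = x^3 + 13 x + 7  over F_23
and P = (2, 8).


Compute successive multiples of P until we hit O:
  1P = (2, 8)
  2P = (5, 6)
  3P = (19, 11)
  4P = (8, 18)
  5P = (3, 21)
  6P = (3, 2)
  7P = (8, 5)
  8P = (19, 12)
  ... (continuing to 11P)
  11P = O

ord(P) = 11


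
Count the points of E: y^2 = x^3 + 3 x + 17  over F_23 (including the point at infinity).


For each x in F_23, count y with y^2 = x^3 + 3 x + 17 mod 23:
  x = 2: RHS = 8, y in [10, 13]  -> 2 point(s)
  x = 4: RHS = 1, y in [1, 22]  -> 2 point(s)
  x = 7: RHS = 13, y in [6, 17]  -> 2 point(s)
  x = 8: RHS = 1, y in [1, 22]  -> 2 point(s)
  x = 10: RHS = 12, y in [9, 14]  -> 2 point(s)
  x = 11: RHS = 1, y in [1, 22]  -> 2 point(s)
  x = 17: RHS = 13, y in [6, 17]  -> 2 point(s)
  x = 20: RHS = 4, y in [2, 21]  -> 2 point(s)
  x = 21: RHS = 3, y in [7, 16]  -> 2 point(s)
  x = 22: RHS = 13, y in [6, 17]  -> 2 point(s)
Affine points: 20. Add the point at infinity: total = 21.

#E(F_23) = 21


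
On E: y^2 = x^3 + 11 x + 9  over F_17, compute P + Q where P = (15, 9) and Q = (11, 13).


P != Q, so use the chord formula.
s = (y2 - y1) / (x2 - x1) = (4) / (13) mod 17 = 16
x3 = s^2 - x1 - x2 mod 17 = 16^2 - 15 - 11 = 9
y3 = s (x1 - x3) - y1 mod 17 = 16 * (15 - 9) - 9 = 2

P + Q = (9, 2)


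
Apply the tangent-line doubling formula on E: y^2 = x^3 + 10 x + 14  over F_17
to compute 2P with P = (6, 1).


Doubling: s = (3 x1^2 + a) / (2 y1)
s = (3*6^2 + 10) / (2*1) mod 17 = 8
x3 = s^2 - 2 x1 mod 17 = 8^2 - 2*6 = 1
y3 = s (x1 - x3) - y1 mod 17 = 8 * (6 - 1) - 1 = 5

2P = (1, 5)


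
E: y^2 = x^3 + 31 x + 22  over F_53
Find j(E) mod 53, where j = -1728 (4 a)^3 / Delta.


Delta = -16(4 a^3 + 27 b^2) mod 53 = 48
-1728 * (4 a)^3 = -1728 * (4*31)^3 mod 53 = 42
j = 42 * 48^(-1) mod 53 = 34

j = 34 (mod 53)


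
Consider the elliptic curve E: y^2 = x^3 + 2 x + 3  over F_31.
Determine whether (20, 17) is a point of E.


Check whether y^2 = x^3 + 2 x + 3 (mod 31) for (x, y) = (20, 17).
LHS: y^2 = 17^2 mod 31 = 10
RHS: x^3 + 2 x + 3 = 20^3 + 2*20 + 3 mod 31 = 14
LHS != RHS

No, not on the curve


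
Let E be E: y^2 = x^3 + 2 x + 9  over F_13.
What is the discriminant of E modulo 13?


4 a^3 + 27 b^2 = 4*2^3 + 27*9^2 = 32 + 2187 = 2219
Delta = -16 * (2219) = -35504
Delta mod 13 = 12

Delta = 12 (mod 13)


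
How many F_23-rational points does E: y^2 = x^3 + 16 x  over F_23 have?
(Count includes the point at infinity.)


For each x in F_23, count y with y^2 = x^3 + 16 x + 0 mod 23:
  x = 0: RHS = 0, y in [0]  -> 1 point(s)
  x = 3: RHS = 6, y in [11, 12]  -> 2 point(s)
  x = 4: RHS = 13, y in [6, 17]  -> 2 point(s)
  x = 6: RHS = 13, y in [6, 17]  -> 2 point(s)
  x = 7: RHS = 18, y in [8, 15]  -> 2 point(s)
  x = 11: RHS = 12, y in [9, 14]  -> 2 point(s)
  x = 13: RHS = 13, y in [6, 17]  -> 2 point(s)
  x = 14: RHS = 1, y in [1, 22]  -> 2 point(s)
  x = 15: RHS = 4, y in [2, 21]  -> 2 point(s)
  x = 18: RHS = 2, y in [5, 18]  -> 2 point(s)
  x = 21: RHS = 6, y in [11, 12]  -> 2 point(s)
  x = 22: RHS = 6, y in [11, 12]  -> 2 point(s)
Affine points: 23. Add the point at infinity: total = 24.

#E(F_23) = 24


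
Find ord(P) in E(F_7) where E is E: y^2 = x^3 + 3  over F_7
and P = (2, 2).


Compute successive multiples of P until we hit O:
  1P = (2, 2)
  2P = (5, 3)
  3P = (4, 2)
  4P = (1, 5)
  5P = (6, 3)
  6P = (3, 3)
  7P = (3, 4)
  8P = (6, 4)
  ... (continuing to 13P)
  13P = O

ord(P) = 13


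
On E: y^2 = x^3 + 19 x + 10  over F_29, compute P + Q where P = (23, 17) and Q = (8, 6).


P != Q, so use the chord formula.
s = (y2 - y1) / (x2 - x1) = (18) / (14) mod 29 = 22
x3 = s^2 - x1 - x2 mod 29 = 22^2 - 23 - 8 = 18
y3 = s (x1 - x3) - y1 mod 29 = 22 * (23 - 18) - 17 = 6

P + Q = (18, 6)


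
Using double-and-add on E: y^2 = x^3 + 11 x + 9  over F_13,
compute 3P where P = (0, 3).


k = 3 = 11_2 (binary, LSB first: 11)
Double-and-add from P = (0, 3):
  bit 0 = 1: acc = O + (0, 3) = (0, 3)
  bit 1 = 1: acc = (0, 3) + (3, 11) = (7, 0)

3P = (7, 0)


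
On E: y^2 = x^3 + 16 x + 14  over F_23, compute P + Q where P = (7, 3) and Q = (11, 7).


P != Q, so use the chord formula.
s = (y2 - y1) / (x2 - x1) = (4) / (4) mod 23 = 1
x3 = s^2 - x1 - x2 mod 23 = 1^2 - 7 - 11 = 6
y3 = s (x1 - x3) - y1 mod 23 = 1 * (7 - 6) - 3 = 21

P + Q = (6, 21)


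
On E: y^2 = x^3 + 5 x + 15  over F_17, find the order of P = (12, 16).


Compute successive multiples of P until we hit O:
  1P = (12, 16)
  2P = (12, 1)
  3P = O

ord(P) = 3


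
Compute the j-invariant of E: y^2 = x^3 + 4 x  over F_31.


Delta = -16(4 a^3 + 27 b^2) mod 31 = 27
-1728 * (4 a)^3 = -1728 * (4*4)^3 mod 31 = 1
j = 1 * 27^(-1) mod 31 = 23

j = 23 (mod 31)


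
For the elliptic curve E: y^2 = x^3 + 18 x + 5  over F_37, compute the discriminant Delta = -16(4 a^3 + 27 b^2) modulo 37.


4 a^3 + 27 b^2 = 4*18^3 + 27*5^2 = 23328 + 675 = 24003
Delta = -16 * (24003) = -384048
Delta mod 37 = 12

Delta = 12 (mod 37)


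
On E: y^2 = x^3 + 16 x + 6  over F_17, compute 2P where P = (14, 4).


Doubling: s = (3 x1^2 + a) / (2 y1)
s = (3*14^2 + 16) / (2*4) mod 17 = 16
x3 = s^2 - 2 x1 mod 17 = 16^2 - 2*14 = 7
y3 = s (x1 - x3) - y1 mod 17 = 16 * (14 - 7) - 4 = 6

2P = (7, 6)


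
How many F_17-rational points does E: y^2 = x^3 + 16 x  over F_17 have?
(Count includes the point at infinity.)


For each x in F_17, count y with y^2 = x^3 + 16 x + 0 mod 17:
  x = 0: RHS = 0, y in [0]  -> 1 point(s)
  x = 1: RHS = 0, y in [0]  -> 1 point(s)
  x = 4: RHS = 9, y in [3, 14]  -> 2 point(s)
  x = 5: RHS = 1, y in [1, 16]  -> 2 point(s)
  x = 7: RHS = 13, y in [8, 9]  -> 2 point(s)
  x = 10: RHS = 4, y in [2, 15]  -> 2 point(s)
  x = 12: RHS = 16, y in [4, 13]  -> 2 point(s)
  x = 13: RHS = 8, y in [5, 12]  -> 2 point(s)
  x = 16: RHS = 0, y in [0]  -> 1 point(s)
Affine points: 15. Add the point at infinity: total = 16.

#E(F_17) = 16


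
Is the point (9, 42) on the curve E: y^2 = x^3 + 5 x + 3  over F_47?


Check whether y^2 = x^3 + 5 x + 3 (mod 47) for (x, y) = (9, 42).
LHS: y^2 = 42^2 mod 47 = 25
RHS: x^3 + 5 x + 3 = 9^3 + 5*9 + 3 mod 47 = 25
LHS = RHS

Yes, on the curve


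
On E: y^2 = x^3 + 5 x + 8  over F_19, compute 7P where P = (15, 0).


k = 7 = 111_2 (binary, LSB first: 111)
Double-and-add from P = (15, 0):
  bit 0 = 1: acc = O + (15, 0) = (15, 0)
  bit 1 = 1: acc = (15, 0) + O = (15, 0)
  bit 2 = 1: acc = (15, 0) + O = (15, 0)

7P = (15, 0)


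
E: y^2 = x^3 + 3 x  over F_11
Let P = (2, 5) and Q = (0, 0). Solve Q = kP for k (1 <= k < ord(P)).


Enumerate multiples of P until we hit Q = (0, 0):
  1P = (2, 5)
  2P = (1, 2)
  3P = (6, 5)
  4P = (3, 6)
  5P = (7, 1)
  6P = (0, 0)
Match found at i = 6.

k = 6


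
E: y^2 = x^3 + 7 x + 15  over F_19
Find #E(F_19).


For each x in F_19, count y with y^2 = x^3 + 7 x + 15 mod 19:
  x = 1: RHS = 4, y in [2, 17]  -> 2 point(s)
  x = 3: RHS = 6, y in [5, 14]  -> 2 point(s)
  x = 5: RHS = 4, y in [2, 17]  -> 2 point(s)
  x = 6: RHS = 7, y in [8, 11]  -> 2 point(s)
  x = 9: RHS = 9, y in [3, 16]  -> 2 point(s)
  x = 11: RHS = 17, y in [6, 13]  -> 2 point(s)
  x = 13: RHS = 4, y in [2, 17]  -> 2 point(s)
  x = 14: RHS = 7, y in [8, 11]  -> 2 point(s)
  x = 16: RHS = 5, y in [9, 10]  -> 2 point(s)
  x = 18: RHS = 7, y in [8, 11]  -> 2 point(s)
Affine points: 20. Add the point at infinity: total = 21.

#E(F_19) = 21


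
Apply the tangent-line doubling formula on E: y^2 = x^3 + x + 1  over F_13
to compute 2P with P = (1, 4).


Doubling: s = (3 x1^2 + a) / (2 y1)
s = (3*1^2 + 1) / (2*4) mod 13 = 7
x3 = s^2 - 2 x1 mod 13 = 7^2 - 2*1 = 8
y3 = s (x1 - x3) - y1 mod 13 = 7 * (1 - 8) - 4 = 12

2P = (8, 12)


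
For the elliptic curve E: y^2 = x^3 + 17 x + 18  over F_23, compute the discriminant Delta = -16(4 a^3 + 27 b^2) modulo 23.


4 a^3 + 27 b^2 = 4*17^3 + 27*18^2 = 19652 + 8748 = 28400
Delta = -16 * (28400) = -454400
Delta mod 23 = 11

Delta = 11 (mod 23)


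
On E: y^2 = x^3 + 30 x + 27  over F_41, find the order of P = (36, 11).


Compute successive multiples of P until we hit O:
  1P = (36, 11)
  2P = (31, 11)
  3P = (15, 30)
  4P = (40, 18)
  5P = (27, 15)
  6P = (3, 29)
  7P = (25, 24)
  8P = (39, 0)
  ... (continuing to 16P)
  16P = O

ord(P) = 16


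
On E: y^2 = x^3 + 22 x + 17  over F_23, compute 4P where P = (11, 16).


k = 4 = 100_2 (binary, LSB first: 001)
Double-and-add from P = (11, 16):
  bit 0 = 0: acc unchanged = O
  bit 1 = 0: acc unchanged = O
  bit 2 = 1: acc = O + (10, 15) = (10, 15)

4P = (10, 15)


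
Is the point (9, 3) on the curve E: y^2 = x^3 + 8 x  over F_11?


Check whether y^2 = x^3 + 8 x + 0 (mod 11) for (x, y) = (9, 3).
LHS: y^2 = 3^2 mod 11 = 9
RHS: x^3 + 8 x + 0 = 9^3 + 8*9 + 0 mod 11 = 9
LHS = RHS

Yes, on the curve


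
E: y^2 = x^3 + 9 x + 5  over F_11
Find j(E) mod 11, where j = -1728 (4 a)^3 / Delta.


Delta = -16(4 a^3 + 27 b^2) mod 11 = 8
-1728 * (4 a)^3 = -1728 * (4*9)^3 mod 11 = 6
j = 6 * 8^(-1) mod 11 = 9

j = 9 (mod 11)


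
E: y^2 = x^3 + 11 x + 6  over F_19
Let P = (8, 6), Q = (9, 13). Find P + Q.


P != Q, so use the chord formula.
s = (y2 - y1) / (x2 - x1) = (7) / (1) mod 19 = 7
x3 = s^2 - x1 - x2 mod 19 = 7^2 - 8 - 9 = 13
y3 = s (x1 - x3) - y1 mod 19 = 7 * (8 - 13) - 6 = 16

P + Q = (13, 16)


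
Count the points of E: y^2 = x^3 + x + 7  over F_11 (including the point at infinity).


For each x in F_11, count y with y^2 = x^3 + 1 x + 7 mod 11:
  x = 1: RHS = 9, y in [3, 8]  -> 2 point(s)
  x = 3: RHS = 4, y in [2, 9]  -> 2 point(s)
  x = 4: RHS = 9, y in [3, 8]  -> 2 point(s)
  x = 5: RHS = 5, y in [4, 7]  -> 2 point(s)
  x = 6: RHS = 9, y in [3, 8]  -> 2 point(s)
  x = 7: RHS = 5, y in [4, 7]  -> 2 point(s)
  x = 10: RHS = 5, y in [4, 7]  -> 2 point(s)
Affine points: 14. Add the point at infinity: total = 15.

#E(F_11) = 15


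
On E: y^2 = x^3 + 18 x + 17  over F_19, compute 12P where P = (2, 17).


k = 12 = 1100_2 (binary, LSB first: 0011)
Double-and-add from P = (2, 17):
  bit 0 = 0: acc unchanged = O
  bit 1 = 0: acc unchanged = O
  bit 2 = 1: acc = O + (7, 12) = (7, 12)
  bit 3 = 1: acc = (7, 12) + (11, 8) = (2, 2)

12P = (2, 2)


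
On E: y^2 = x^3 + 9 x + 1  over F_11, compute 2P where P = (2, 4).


Doubling: s = (3 x1^2 + a) / (2 y1)
s = (3*2^2 + 9) / (2*4) mod 11 = 4
x3 = s^2 - 2 x1 mod 11 = 4^2 - 2*2 = 1
y3 = s (x1 - x3) - y1 mod 11 = 4 * (2 - 1) - 4 = 0

2P = (1, 0)


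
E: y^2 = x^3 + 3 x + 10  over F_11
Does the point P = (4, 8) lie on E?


Check whether y^2 = x^3 + 3 x + 10 (mod 11) for (x, y) = (4, 8).
LHS: y^2 = 8^2 mod 11 = 9
RHS: x^3 + 3 x + 10 = 4^3 + 3*4 + 10 mod 11 = 9
LHS = RHS

Yes, on the curve


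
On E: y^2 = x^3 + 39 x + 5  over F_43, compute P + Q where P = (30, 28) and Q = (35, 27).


P != Q, so use the chord formula.
s = (y2 - y1) / (x2 - x1) = (42) / (5) mod 43 = 17
x3 = s^2 - x1 - x2 mod 43 = 17^2 - 30 - 35 = 9
y3 = s (x1 - x3) - y1 mod 43 = 17 * (30 - 9) - 28 = 28

P + Q = (9, 28)


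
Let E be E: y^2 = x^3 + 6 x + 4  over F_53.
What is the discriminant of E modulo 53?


4 a^3 + 27 b^2 = 4*6^3 + 27*4^2 = 864 + 432 = 1296
Delta = -16 * (1296) = -20736
Delta mod 53 = 40

Delta = 40 (mod 53)


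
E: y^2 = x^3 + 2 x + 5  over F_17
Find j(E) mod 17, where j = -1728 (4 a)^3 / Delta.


Delta = -16(4 a^3 + 27 b^2) mod 17 = 10
-1728 * (4 a)^3 = -1728 * (4*2)^3 mod 17 = 12
j = 12 * 10^(-1) mod 17 = 8

j = 8 (mod 17)


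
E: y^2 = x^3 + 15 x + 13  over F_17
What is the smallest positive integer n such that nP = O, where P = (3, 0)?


Compute successive multiples of P until we hit O:
  1P = (3, 0)
  2P = O

ord(P) = 2


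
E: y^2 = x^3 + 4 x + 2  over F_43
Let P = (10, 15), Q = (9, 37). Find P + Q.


P != Q, so use the chord formula.
s = (y2 - y1) / (x2 - x1) = (22) / (42) mod 43 = 21
x3 = s^2 - x1 - x2 mod 43 = 21^2 - 10 - 9 = 35
y3 = s (x1 - x3) - y1 mod 43 = 21 * (10 - 35) - 15 = 19

P + Q = (35, 19)


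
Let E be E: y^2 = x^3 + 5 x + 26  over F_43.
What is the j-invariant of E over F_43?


Delta = -16(4 a^3 + 27 b^2) mod 43 = 22
-1728 * (4 a)^3 = -1728 * (4*5)^3 mod 43 = 27
j = 27 * 22^(-1) mod 43 = 11

j = 11 (mod 43)


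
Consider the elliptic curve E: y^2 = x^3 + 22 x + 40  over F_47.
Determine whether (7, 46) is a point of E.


Check whether y^2 = x^3 + 22 x + 40 (mod 47) for (x, y) = (7, 46).
LHS: y^2 = 46^2 mod 47 = 1
RHS: x^3 + 22 x + 40 = 7^3 + 22*7 + 40 mod 47 = 20
LHS != RHS

No, not on the curve


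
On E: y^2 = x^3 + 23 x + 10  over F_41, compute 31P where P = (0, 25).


k = 31 = 11111_2 (binary, LSB first: 11111)
Double-and-add from P = (0, 25):
  bit 0 = 1: acc = O + (0, 25) = (0, 25)
  bit 1 = 1: acc = (0, 25) + (4, 24) = (14, 40)
  bit 2 = 1: acc = (14, 40) + (2, 8) = (23, 18)
  bit 3 = 1: acc = (23, 18) + (16, 28) = (35, 5)
  bit 4 = 1: acc = (35, 5) + (8, 3) = (34, 30)

31P = (34, 30)


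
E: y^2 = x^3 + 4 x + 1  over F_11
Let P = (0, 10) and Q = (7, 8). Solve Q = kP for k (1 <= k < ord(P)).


Enumerate multiples of P until we hit Q = (7, 8):
  1P = (0, 10)
  2P = (4, 9)
  3P = (5, 5)
  4P = (7, 8)
Match found at i = 4.

k = 4


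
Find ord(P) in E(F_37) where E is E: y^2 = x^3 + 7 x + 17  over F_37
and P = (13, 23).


Compute successive multiples of P until we hit O:
  1P = (13, 23)
  2P = (8, 20)
  3P = (6, 33)
  4P = (14, 26)
  5P = (19, 33)
  6P = (16, 9)
  7P = (1, 32)
  8P = (12, 4)
  ... (continuing to 27P)
  27P = O

ord(P) = 27


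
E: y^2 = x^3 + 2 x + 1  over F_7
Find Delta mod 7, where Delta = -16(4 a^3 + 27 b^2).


4 a^3 + 27 b^2 = 4*2^3 + 27*1^2 = 32 + 27 = 59
Delta = -16 * (59) = -944
Delta mod 7 = 1

Delta = 1 (mod 7)


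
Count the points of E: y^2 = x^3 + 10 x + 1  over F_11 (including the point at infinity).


For each x in F_11, count y with y^2 = x^3 + 10 x + 1 mod 11:
  x = 0: RHS = 1, y in [1, 10]  -> 2 point(s)
  x = 1: RHS = 1, y in [1, 10]  -> 2 point(s)
  x = 3: RHS = 3, y in [5, 6]  -> 2 point(s)
  x = 5: RHS = 0, y in [0]  -> 1 point(s)
  x = 10: RHS = 1, y in [1, 10]  -> 2 point(s)
Affine points: 9. Add the point at infinity: total = 10.

#E(F_11) = 10


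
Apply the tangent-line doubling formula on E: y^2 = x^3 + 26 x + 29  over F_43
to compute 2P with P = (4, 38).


Doubling: s = (3 x1^2 + a) / (2 y1)
s = (3*4^2 + 26) / (2*38) mod 43 = 27
x3 = s^2 - 2 x1 mod 43 = 27^2 - 2*4 = 33
y3 = s (x1 - x3) - y1 mod 43 = 27 * (4 - 33) - 38 = 39

2P = (33, 39)


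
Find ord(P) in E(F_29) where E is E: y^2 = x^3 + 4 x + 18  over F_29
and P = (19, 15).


Compute successive multiples of P until we hit O:
  1P = (19, 15)
  2P = (13, 11)
  3P = (20, 23)
  4P = (25, 24)
  5P = (9, 0)
  6P = (25, 5)
  7P = (20, 6)
  8P = (13, 18)
  ... (continuing to 10P)
  10P = O

ord(P) = 10


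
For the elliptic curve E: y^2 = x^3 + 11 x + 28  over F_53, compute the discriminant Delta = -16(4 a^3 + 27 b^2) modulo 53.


4 a^3 + 27 b^2 = 4*11^3 + 27*28^2 = 5324 + 21168 = 26492
Delta = -16 * (26492) = -423872
Delta mod 53 = 22

Delta = 22 (mod 53)


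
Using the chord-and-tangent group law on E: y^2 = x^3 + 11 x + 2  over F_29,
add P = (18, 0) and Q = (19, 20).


P != Q, so use the chord formula.
s = (y2 - y1) / (x2 - x1) = (20) / (1) mod 29 = 20
x3 = s^2 - x1 - x2 mod 29 = 20^2 - 18 - 19 = 15
y3 = s (x1 - x3) - y1 mod 29 = 20 * (18 - 15) - 0 = 2

P + Q = (15, 2)


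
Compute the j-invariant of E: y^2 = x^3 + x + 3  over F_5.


Delta = -16(4 a^3 + 27 b^2) mod 5 = 3
-1728 * (4 a)^3 = -1728 * (4*1)^3 mod 5 = 3
j = 3 * 3^(-1) mod 5 = 1

j = 1 (mod 5)


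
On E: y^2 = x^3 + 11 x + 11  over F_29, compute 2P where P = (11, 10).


Doubling: s = (3 x1^2 + a) / (2 y1)
s = (3*11^2 + 11) / (2*10) mod 29 = 10
x3 = s^2 - 2 x1 mod 29 = 10^2 - 2*11 = 20
y3 = s (x1 - x3) - y1 mod 29 = 10 * (11 - 20) - 10 = 16

2P = (20, 16)


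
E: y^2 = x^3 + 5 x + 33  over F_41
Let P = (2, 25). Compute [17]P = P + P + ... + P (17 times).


k = 17 = 10001_2 (binary, LSB first: 10001)
Double-and-add from P = (2, 25):
  bit 0 = 1: acc = O + (2, 25) = (2, 25)
  bit 1 = 0: acc unchanged = (2, 25)
  bit 2 = 0: acc unchanged = (2, 25)
  bit 3 = 0: acc unchanged = (2, 25)
  bit 4 = 1: acc = (2, 25) + (7, 1) = (37, 20)

17P = (37, 20)


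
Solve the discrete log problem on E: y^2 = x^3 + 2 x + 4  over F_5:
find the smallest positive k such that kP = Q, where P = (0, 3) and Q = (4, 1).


Enumerate multiples of P until we hit Q = (4, 1):
  1P = (0, 3)
  2P = (4, 4)
  3P = (2, 4)
  4P = (2, 1)
  5P = (4, 1)
Match found at i = 5.

k = 5


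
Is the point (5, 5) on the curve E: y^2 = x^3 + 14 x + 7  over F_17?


Check whether y^2 = x^3 + 14 x + 7 (mod 17) for (x, y) = (5, 5).
LHS: y^2 = 5^2 mod 17 = 8
RHS: x^3 + 14 x + 7 = 5^3 + 14*5 + 7 mod 17 = 15
LHS != RHS

No, not on the curve


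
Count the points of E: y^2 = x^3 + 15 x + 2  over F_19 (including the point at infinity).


For each x in F_19, count y with y^2 = x^3 + 15 x + 2 mod 19:
  x = 3: RHS = 17, y in [6, 13]  -> 2 point(s)
  x = 6: RHS = 4, y in [2, 17]  -> 2 point(s)
  x = 8: RHS = 7, y in [8, 11]  -> 2 point(s)
  x = 9: RHS = 11, y in [7, 12]  -> 2 point(s)
  x = 11: RHS = 16, y in [4, 15]  -> 2 point(s)
  x = 13: RHS = 0, y in [0]  -> 1 point(s)
  x = 14: RHS = 11, y in [7, 12]  -> 2 point(s)
  x = 15: RHS = 11, y in [7, 12]  -> 2 point(s)
  x = 16: RHS = 6, y in [5, 14]  -> 2 point(s)
  x = 18: RHS = 5, y in [9, 10]  -> 2 point(s)
Affine points: 19. Add the point at infinity: total = 20.

#E(F_19) = 20


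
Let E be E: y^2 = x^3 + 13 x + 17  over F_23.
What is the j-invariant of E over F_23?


Delta = -16(4 a^3 + 27 b^2) mod 23 = 10
-1728 * (4 a)^3 = -1728 * (4*13)^3 mod 23 = 19
j = 19 * 10^(-1) mod 23 = 18

j = 18 (mod 23)


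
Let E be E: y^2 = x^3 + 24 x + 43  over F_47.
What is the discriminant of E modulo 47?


4 a^3 + 27 b^2 = 4*24^3 + 27*43^2 = 55296 + 49923 = 105219
Delta = -16 * (105219) = -1683504
Delta mod 47 = 36

Delta = 36 (mod 47)


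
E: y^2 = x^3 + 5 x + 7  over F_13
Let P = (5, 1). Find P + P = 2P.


Doubling: s = (3 x1^2 + a) / (2 y1)
s = (3*5^2 + 5) / (2*1) mod 13 = 1
x3 = s^2 - 2 x1 mod 13 = 1^2 - 2*5 = 4
y3 = s (x1 - x3) - y1 mod 13 = 1 * (5 - 4) - 1 = 0

2P = (4, 0)


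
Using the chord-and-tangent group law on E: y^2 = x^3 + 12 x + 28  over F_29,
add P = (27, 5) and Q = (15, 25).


P != Q, so use the chord formula.
s = (y2 - y1) / (x2 - x1) = (20) / (17) mod 29 = 8
x3 = s^2 - x1 - x2 mod 29 = 8^2 - 27 - 15 = 22
y3 = s (x1 - x3) - y1 mod 29 = 8 * (27 - 22) - 5 = 6

P + Q = (22, 6)


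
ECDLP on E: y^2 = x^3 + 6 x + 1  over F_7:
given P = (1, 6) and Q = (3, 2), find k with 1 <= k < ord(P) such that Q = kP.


Enumerate multiples of P until we hit Q = (3, 2):
  1P = (1, 6)
  2P = (6, 6)
  3P = (0, 1)
  4P = (3, 5)
  5P = (5, 3)
  6P = (2, 0)
  7P = (5, 4)
  8P = (3, 2)
Match found at i = 8.

k = 8


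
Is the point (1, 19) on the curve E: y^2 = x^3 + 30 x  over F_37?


Check whether y^2 = x^3 + 30 x + 0 (mod 37) for (x, y) = (1, 19).
LHS: y^2 = 19^2 mod 37 = 28
RHS: x^3 + 30 x + 0 = 1^3 + 30*1 + 0 mod 37 = 31
LHS != RHS

No, not on the curve


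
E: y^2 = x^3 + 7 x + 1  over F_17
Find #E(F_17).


For each x in F_17, count y with y^2 = x^3 + 7 x + 1 mod 17:
  x = 0: RHS = 1, y in [1, 16]  -> 2 point(s)
  x = 1: RHS = 9, y in [3, 14]  -> 2 point(s)
  x = 3: RHS = 15, y in [7, 10]  -> 2 point(s)
  x = 4: RHS = 8, y in [5, 12]  -> 2 point(s)
  x = 5: RHS = 8, y in [5, 12]  -> 2 point(s)
  x = 6: RHS = 4, y in [2, 15]  -> 2 point(s)
  x = 7: RHS = 2, y in [6, 11]  -> 2 point(s)
  x = 8: RHS = 8, y in [5, 12]  -> 2 point(s)
  x = 10: RHS = 0, y in [0]  -> 1 point(s)
  x = 11: RHS = 15, y in [7, 10]  -> 2 point(s)
  x = 14: RHS = 4, y in [2, 15]  -> 2 point(s)
  x = 15: RHS = 13, y in [8, 9]  -> 2 point(s)
Affine points: 23. Add the point at infinity: total = 24.

#E(F_17) = 24
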